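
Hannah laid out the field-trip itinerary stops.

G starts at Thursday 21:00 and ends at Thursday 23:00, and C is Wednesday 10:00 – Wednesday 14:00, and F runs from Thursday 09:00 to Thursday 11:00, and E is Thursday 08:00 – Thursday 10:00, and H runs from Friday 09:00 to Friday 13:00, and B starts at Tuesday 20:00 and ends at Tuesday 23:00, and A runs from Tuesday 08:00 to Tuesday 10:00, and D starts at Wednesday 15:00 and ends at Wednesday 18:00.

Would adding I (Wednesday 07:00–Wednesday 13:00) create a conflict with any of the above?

A: ends Tuesday 10:00 at or before I starts Wednesday 07:00 → clear.
B: ends Tuesday 23:00 at or before I starts Wednesday 07:00 → clear.
C: starts Wednesday 10:00 before I ends Wednesday 13:00, and ends Wednesday 14:00 after I starts Wednesday 07:00 → overlap.
D: starts Wednesday 15:00 at or after I ends Wednesday 13:00 → clear.
E: starts Thursday 08:00 at or after I ends Wednesday 13:00 → clear.
F: starts Thursday 09:00 at or after I ends Wednesday 13:00 → clear.
G: starts Thursday 21:00 at or after I ends Wednesday 13:00 → clear.
H: starts Friday 09:00 at or after I ends Wednesday 13:00 → clear.
I overlaps C.

Yes — it overlaps C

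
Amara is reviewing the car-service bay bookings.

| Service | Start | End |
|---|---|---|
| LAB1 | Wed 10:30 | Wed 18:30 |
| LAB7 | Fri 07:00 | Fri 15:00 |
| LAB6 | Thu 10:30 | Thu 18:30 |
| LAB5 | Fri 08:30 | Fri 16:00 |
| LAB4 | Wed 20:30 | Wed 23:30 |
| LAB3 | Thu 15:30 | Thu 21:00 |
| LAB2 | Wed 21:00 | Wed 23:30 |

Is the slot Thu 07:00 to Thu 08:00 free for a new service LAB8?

Yes — the slot is free

LAB1: ends Wed 18:30 at or before LAB8 starts Thu 07:00 → clear.
LAB4: ends Wed 23:30 at or before LAB8 starts Thu 07:00 → clear.
LAB2: ends Wed 23:30 at or before LAB8 starts Thu 07:00 → clear.
LAB6: starts Thu 10:30 at or after LAB8 ends Thu 08:00 → clear.
LAB3: starts Thu 15:30 at or after LAB8 ends Thu 08:00 → clear.
LAB7: starts Fri 07:00 at or after LAB8 ends Thu 08:00 → clear.
LAB5: starts Fri 08:30 at or after LAB8 ends Thu 08:00 → clear.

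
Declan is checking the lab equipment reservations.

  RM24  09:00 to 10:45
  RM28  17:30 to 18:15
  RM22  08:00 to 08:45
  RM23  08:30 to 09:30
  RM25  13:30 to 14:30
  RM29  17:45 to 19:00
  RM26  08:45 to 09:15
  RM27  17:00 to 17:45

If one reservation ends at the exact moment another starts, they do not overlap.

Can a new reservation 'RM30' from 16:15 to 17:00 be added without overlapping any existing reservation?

Yes — the slot is free

RM22: ends 08:45 at or before RM30 starts 16:15 → clear.
RM23: ends 09:30 at or before RM30 starts 16:15 → clear.
RM26: ends 09:15 at or before RM30 starts 16:15 → clear.
RM24: ends 10:45 at or before RM30 starts 16:15 → clear.
RM25: ends 14:30 at or before RM30 starts 16:15 → clear.
RM27: starts 17:00 at or after RM30 ends 17:00 → clear.
RM28: starts 17:30 at or after RM30 ends 17:00 → clear.
RM29: starts 17:45 at or after RM30 ends 17:00 → clear.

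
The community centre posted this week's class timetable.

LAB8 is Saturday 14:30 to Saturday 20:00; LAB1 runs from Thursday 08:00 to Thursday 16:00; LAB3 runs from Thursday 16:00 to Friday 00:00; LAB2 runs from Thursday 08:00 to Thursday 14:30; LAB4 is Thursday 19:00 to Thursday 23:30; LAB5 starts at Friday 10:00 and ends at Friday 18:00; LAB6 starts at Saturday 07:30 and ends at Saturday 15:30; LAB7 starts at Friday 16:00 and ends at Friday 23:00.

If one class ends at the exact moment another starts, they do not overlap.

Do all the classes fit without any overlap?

No

Sorted by start: LAB1, LAB2, LAB3, LAB4, LAB5, LAB7, LAB6, LAB8.
LAB2 starts before LAB1 ends → LAB1 and LAB2 overlap.
That's a conflict, so the schedule is not conflict-free.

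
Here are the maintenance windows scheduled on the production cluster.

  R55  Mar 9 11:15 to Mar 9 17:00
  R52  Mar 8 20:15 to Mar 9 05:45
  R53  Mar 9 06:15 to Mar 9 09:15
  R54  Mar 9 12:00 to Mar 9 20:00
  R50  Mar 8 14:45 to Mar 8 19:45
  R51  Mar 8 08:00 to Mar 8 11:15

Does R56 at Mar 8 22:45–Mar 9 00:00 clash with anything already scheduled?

R51: ends Mar 8 11:15 at or before R56 starts Mar 8 22:45 → clear.
R50: ends Mar 8 19:45 at or before R56 starts Mar 8 22:45 → clear.
R52: starts Mar 8 20:15 before R56 ends Mar 9 00:00, and ends Mar 9 05:45 after R56 starts Mar 8 22:45 → overlap.
R53: starts Mar 9 06:15 at or after R56 ends Mar 9 00:00 → clear.
R55: starts Mar 9 11:15 at or after R56 ends Mar 9 00:00 → clear.
R54: starts Mar 9 12:00 at or after R56 ends Mar 9 00:00 → clear.
R56 overlaps R52.

Yes — it overlaps R52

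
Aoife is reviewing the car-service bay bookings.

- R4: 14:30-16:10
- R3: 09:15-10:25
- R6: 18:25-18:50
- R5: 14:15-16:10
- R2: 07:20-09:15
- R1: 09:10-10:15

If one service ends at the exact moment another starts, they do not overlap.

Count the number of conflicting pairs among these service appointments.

Sorted by start: R2, R1, R3, R5, R4, R6.
R1 starts before R2 ends → R2 and R1 overlap.
R3 starts exactly when R2 ends (back-to-back, no overlap) — done with R2.
R3 starts before R1 ends → R1 and R3 overlap.
R5 starts after R1 ends — done with R1.
R5 starts after R3 ends — done with R3.
R4 starts before R5 ends → R5 and R4 overlap.
R6 starts after R5 ends.
R6 starts after R4 ends.
Overlapping pairs: R1 & R2, R1 & R3, R4 & R5 — 3 in total.

3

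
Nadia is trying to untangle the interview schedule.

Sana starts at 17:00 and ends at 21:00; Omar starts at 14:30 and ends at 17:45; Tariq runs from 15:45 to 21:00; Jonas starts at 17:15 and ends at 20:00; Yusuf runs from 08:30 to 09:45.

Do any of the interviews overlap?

Two intervals overlap when each starts before the other ends.
Sorted by start: Yusuf, Omar, Tariq, Sana, Jonas.
Omar starts after Yusuf ends; Yusuf is clear from here.
Tariq starts before Omar ends → Omar and Tariq overlap.
That's a conflict, so the schedule is not conflict-free.

Yes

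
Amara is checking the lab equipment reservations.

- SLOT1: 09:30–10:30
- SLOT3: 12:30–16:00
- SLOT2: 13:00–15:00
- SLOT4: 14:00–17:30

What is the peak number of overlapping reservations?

3

Sort all start/end points and keep a running count:
09:30 start SLOT1 → 1
10:30 end SLOT1 → 0
12:30 start SLOT3 → 1
13:00 start SLOT2 → 2
14:00 start SLOT4 → 3
15:00 end SLOT2 → 2
16:00 end SLOT3 → 1
17:30 end SLOT4 → 0
Peak is 3, at 14:00 (SLOT2, SLOT3, SLOT4).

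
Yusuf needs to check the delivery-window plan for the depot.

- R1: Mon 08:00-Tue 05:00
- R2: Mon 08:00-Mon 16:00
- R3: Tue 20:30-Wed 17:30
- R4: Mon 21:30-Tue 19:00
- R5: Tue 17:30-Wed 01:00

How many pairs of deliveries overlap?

Sorted by start: R1, R2, R4, R5, R3.
R2 starts before R1 ends → R1 and R2 overlap.
R4 starts before R1 ends → R1 and R4 overlap.
R5 starts after R1 ends; R1 is clear from here.
R4 starts after R2 ends; R2 is clear from here.
R5 starts before R4 ends → R4 and R5 overlap.
R3 starts after R4 ends.
R3 starts before R5 ends → R5 and R3 overlap.
Overlapping pairs: R1 & R2, R1 & R4, R3 & R5, R4 & R5 — 4 in total.

4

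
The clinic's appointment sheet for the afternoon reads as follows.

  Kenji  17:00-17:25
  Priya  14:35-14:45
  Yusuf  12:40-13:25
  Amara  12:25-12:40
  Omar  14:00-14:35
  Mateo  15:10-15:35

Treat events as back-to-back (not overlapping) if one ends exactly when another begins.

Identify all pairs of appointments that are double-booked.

Check each pair: they overlap iff neither finishes before the other starts.
Sorted by start: Amara, Yusuf, Omar, Priya, Mateo, Kenji.
Yusuf starts exactly when Amara ends (back-to-back, no overlap), so nothing later overlaps Amara either.
Omar starts after Yusuf ends, so nothing later overlaps Yusuf either.
Priya starts exactly when Omar ends (back-to-back, no overlap), so nothing later overlaps Omar either.
Mateo starts after Priya ends, so nothing later overlaps Priya either.
Kenji starts after Mateo ends.

none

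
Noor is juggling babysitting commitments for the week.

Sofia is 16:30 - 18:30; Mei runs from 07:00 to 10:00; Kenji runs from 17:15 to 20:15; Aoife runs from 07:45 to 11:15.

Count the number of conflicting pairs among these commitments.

2

Two intervals overlap when each starts before the other ends.
Sorted by start: Mei, Aoife, Sofia, Kenji.
Aoife starts before Mei ends → Mei and Aoife overlap.
Sofia starts after Mei ends, so Mei has no further overlaps.
Sofia starts after Aoife ends, so Aoife has no further overlaps.
Kenji starts before Sofia ends → Sofia and Kenji overlap.
Overlapping pairs: Aoife & Mei, Kenji & Sofia — 2 in total.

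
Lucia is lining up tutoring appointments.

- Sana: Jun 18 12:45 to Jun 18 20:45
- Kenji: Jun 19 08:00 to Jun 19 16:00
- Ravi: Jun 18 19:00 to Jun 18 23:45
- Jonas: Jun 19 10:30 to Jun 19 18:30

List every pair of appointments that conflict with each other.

Sorted by start: Sana, Ravi, Kenji, Jonas.
Ravi starts before Sana ends → Sana and Ravi overlap.
Kenji starts after Sana ends, so Sana has no further overlaps.
Kenji starts after Ravi ends, so Ravi has no further overlaps.
Jonas starts before Kenji ends → Kenji and Jonas overlap.

Jonas & Kenji, Ravi & Sana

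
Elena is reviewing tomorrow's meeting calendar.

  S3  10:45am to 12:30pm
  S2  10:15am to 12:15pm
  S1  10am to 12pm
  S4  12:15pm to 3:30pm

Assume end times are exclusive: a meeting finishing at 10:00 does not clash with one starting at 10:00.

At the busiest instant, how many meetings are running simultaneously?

Sort all start/end points and keep a running count:
10am start S1 → 1
10:15am start S2 → 2
10:45am start S3 → 3
12pm end S1 → 2
12:15pm end S2 → 1
12:15pm start S4 → 2
12:30pm end S3 → 1
3:30pm end S4 → 0
Peak is 3, at 10:45am (S1, S2, S3).

3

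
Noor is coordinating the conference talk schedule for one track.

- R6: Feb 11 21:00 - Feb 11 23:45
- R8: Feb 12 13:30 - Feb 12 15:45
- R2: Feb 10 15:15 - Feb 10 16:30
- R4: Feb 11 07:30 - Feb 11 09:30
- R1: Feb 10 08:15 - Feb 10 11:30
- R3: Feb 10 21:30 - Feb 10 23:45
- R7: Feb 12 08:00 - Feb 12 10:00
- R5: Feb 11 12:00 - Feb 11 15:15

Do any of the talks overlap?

No

Sorted by start: R1, R2, R3, R4, R5, R6, R7, R8.
R2 starts after R1 ends, so R1 has no further overlaps.
R3 starts after R2 ends, so R2 has no further overlaps.
R4 starts after R3 ends, so R3 has no further overlaps.
R5 starts after R4 ends, so R4 has no further overlaps.
R6 starts after R5 ends, so R5 has no further overlaps.
R7 starts after R6 ends, so R6 has no further overlaps.
R8 starts after R7 ends.
Every pair is clear; the schedule has no overlaps.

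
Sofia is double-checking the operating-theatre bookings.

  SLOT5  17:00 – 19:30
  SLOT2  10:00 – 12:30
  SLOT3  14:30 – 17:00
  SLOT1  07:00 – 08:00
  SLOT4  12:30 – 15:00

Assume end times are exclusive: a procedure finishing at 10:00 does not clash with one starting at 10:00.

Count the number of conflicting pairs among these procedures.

1

Sorted by start: SLOT1, SLOT2, SLOT4, SLOT3, SLOT5.
SLOT2 starts after SLOT1 ends, so nothing later overlaps SLOT1 either.
SLOT4 starts exactly when SLOT2 ends (back-to-back, no overlap), so nothing later overlaps SLOT2 either.
SLOT3 starts before SLOT4 ends → SLOT4 and SLOT3 overlap.
SLOT5 starts after SLOT4 ends.
SLOT5 starts exactly when SLOT3 ends (back-to-back, no overlap).
Overlapping pairs: SLOT3 & SLOT4 — 1 in total.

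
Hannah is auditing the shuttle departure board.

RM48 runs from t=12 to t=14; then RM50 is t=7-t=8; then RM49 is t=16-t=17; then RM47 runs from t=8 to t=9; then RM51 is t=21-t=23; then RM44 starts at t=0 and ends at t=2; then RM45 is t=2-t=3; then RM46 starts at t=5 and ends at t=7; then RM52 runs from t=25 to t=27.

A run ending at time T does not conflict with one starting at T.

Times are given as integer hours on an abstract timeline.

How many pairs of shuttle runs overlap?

0

Sorted by start: RM44, RM45, RM46, RM50, RM47, RM48, RM49, RM51, RM52.
RM45 starts exactly when RM44 ends (back-to-back, no overlap) — done with RM44.
RM46 starts after RM45 ends — done with RM45.
RM50 starts exactly when RM46 ends (back-to-back, no overlap) — done with RM46.
RM47 starts exactly when RM50 ends (back-to-back, no overlap) — done with RM50.
RM48 starts after RM47 ends — done with RM47.
RM49 starts after RM48 ends — done with RM48.
RM51 starts after RM49 ends — done with RM49.
RM52 starts after RM51 ends.
No pair overlaps.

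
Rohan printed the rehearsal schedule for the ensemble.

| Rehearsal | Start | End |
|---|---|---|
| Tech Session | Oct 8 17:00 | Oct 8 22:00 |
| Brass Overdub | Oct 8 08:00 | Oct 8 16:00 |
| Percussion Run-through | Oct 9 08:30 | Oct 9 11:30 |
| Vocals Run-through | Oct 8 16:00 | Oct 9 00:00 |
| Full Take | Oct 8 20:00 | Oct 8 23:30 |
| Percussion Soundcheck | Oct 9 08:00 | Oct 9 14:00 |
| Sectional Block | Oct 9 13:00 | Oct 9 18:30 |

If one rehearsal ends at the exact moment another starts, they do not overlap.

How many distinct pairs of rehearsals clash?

5

Sorted by start: Brass Overdub, Vocals Run-through, Tech Session, Full Take, Percussion Soundcheck, Percussion Run-through, Sectional Block.
Vocals Run-through starts exactly when Brass Overdub ends (back-to-back, no overlap) — done with Brass Overdub.
Tech Session starts before Vocals Run-through ends → Vocals Run-through and Tech Session overlap.
Full Take starts before Vocals Run-through ends → Vocals Run-through and Full Take overlap.
Percussion Soundcheck starts after Vocals Run-through ends — done with Vocals Run-through.
Full Take starts before Tech Session ends → Tech Session and Full Take overlap.
Percussion Soundcheck starts after Tech Session ends — done with Tech Session.
Percussion Soundcheck starts after Full Take ends — done with Full Take.
Percussion Run-through starts before Percussion Soundcheck ends → Percussion Soundcheck and Percussion Run-through overlap.
Sectional Block starts before Percussion Soundcheck ends → Percussion Soundcheck and Sectional Block overlap.
Sectional Block starts after Percussion Run-through ends.
Overlapping pairs: Full Take & Tech Session, Full Take & Vocals Run-through, Percussion Run-through & Percussion Soundcheck, Percussion Soundcheck & Sectional Block, Tech Session & Vocals Run-through — 5 in total.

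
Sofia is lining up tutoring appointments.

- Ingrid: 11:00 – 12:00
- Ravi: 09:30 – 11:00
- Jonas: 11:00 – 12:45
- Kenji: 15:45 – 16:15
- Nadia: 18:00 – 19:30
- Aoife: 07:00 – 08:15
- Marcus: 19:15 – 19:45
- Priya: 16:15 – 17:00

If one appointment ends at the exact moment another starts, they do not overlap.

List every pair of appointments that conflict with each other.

Two intervals overlap when each starts before the other ends.
Sorted by start: Aoife, Ravi, Jonas, Ingrid, Kenji, Priya, Nadia, Marcus.
Ravi starts after Aoife ends, so nothing later overlaps Aoife either.
Jonas starts exactly when Ravi ends (back-to-back, no overlap), so nothing later overlaps Ravi either.
Ingrid starts before Jonas ends → Jonas and Ingrid overlap.
Kenji starts after Jonas ends, so nothing later overlaps Jonas either.
Kenji starts after Ingrid ends, so nothing later overlaps Ingrid either.
Priya starts exactly when Kenji ends (back-to-back, no overlap), so nothing later overlaps Kenji either.
Nadia starts after Priya ends, so nothing later overlaps Priya either.
Marcus starts before Nadia ends → Nadia and Marcus overlap.

Ingrid & Jonas, Marcus & Nadia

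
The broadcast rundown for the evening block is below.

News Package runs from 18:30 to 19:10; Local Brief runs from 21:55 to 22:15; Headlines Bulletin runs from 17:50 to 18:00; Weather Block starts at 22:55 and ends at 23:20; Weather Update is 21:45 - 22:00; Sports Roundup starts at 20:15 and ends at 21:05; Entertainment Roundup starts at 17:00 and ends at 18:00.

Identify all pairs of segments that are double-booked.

Sorted by start: Entertainment Roundup, Headlines Bulletin, News Package, Sports Roundup, Weather Update, Local Brief, Weather Block.
Headlines Bulletin starts before Entertainment Roundup ends → Entertainment Roundup and Headlines Bulletin overlap.
News Package starts after Entertainment Roundup ends — done with Entertainment Roundup.
News Package starts after Headlines Bulletin ends — done with Headlines Bulletin.
Sports Roundup starts after News Package ends — done with News Package.
Weather Update starts after Sports Roundup ends — done with Sports Roundup.
Local Brief starts before Weather Update ends → Weather Update and Local Brief overlap.
Weather Block starts after Weather Update ends.
Weather Block starts after Local Brief ends.

Entertainment Roundup & Headlines Bulletin, Local Brief & Weather Update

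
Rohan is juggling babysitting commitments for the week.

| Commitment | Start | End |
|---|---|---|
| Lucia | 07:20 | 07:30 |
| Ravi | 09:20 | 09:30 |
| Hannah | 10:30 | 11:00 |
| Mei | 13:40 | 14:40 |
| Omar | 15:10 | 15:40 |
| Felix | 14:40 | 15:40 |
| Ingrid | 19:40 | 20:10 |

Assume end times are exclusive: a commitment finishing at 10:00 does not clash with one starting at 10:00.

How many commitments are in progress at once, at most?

2

Walk through starts and ends in time order (an end at T is processed before a start at T):
07:20 start Lucia → 1
07:30 end Lucia → 0
09:20 start Ravi → 1
09:30 end Ravi → 0
10:30 start Hannah → 1
11:00 end Hannah → 0
13:40 start Mei → 1
14:40 end Mei → 0
14:40 start Felix → 1
15:10 start Omar → 2
15:40 end Felix → 1
15:40 end Omar → 0
19:40 start Ingrid → 1
20:10 end Ingrid → 0
Peak is 2, at 15:10 (Felix, Omar).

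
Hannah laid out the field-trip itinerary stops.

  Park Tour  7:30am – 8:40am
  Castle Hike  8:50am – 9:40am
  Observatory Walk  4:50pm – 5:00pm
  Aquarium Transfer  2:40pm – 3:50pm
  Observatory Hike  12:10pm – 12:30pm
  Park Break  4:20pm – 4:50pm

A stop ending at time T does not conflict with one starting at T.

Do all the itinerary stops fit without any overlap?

Yes

Two intervals overlap when each starts before the other ends.
Sorted by start: Park Tour, Castle Hike, Observatory Hike, Aquarium Transfer, Park Break, Observatory Walk.
Castle Hike starts after Park Tour ends, so Park Tour has no further overlaps.
Observatory Hike starts after Castle Hike ends, so Castle Hike has no further overlaps.
Aquarium Transfer starts after Observatory Hike ends, so Observatory Hike has no further overlaps.
Park Break starts after Aquarium Transfer ends, so Aquarium Transfer has no further overlaps.
Observatory Walk starts exactly when Park Break ends (back-to-back, no overlap).
Every pair is clear; the schedule has no overlaps.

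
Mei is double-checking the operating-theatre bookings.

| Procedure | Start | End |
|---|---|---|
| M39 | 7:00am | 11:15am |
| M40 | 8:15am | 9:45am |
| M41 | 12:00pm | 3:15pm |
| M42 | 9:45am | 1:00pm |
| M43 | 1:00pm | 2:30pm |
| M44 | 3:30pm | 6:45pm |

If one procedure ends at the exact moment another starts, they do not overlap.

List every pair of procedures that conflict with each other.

M39 & M40, M39 & M42, M41 & M42, M41 & M43

Check each pair: they overlap iff neither finishes before the other starts.
Sorted by start: M39, M40, M42, M41, M43, M44.
M40 starts before M39 ends → M39 and M40 overlap.
M42 starts before M39 ends → M39 and M42 overlap.
M41 starts after M39 ends — done with M39.
M42 starts exactly when M40 ends (back-to-back, no overlap) — done with M40.
M41 starts before M42 ends → M42 and M41 overlap.
M43 starts exactly when M42 ends (back-to-back, no overlap) — done with M42.
M43 starts before M41 ends → M41 and M43 overlap.
M44 starts after M41 ends.
M44 starts after M43 ends.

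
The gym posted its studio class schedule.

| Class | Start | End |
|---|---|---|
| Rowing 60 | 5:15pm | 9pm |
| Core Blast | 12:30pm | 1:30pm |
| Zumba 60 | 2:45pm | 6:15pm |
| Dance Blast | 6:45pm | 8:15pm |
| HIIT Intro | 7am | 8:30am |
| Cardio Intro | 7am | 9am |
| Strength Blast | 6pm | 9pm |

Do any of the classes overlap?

Sorted by start: Cardio Intro, HIIT Intro, Core Blast, Zumba 60, Rowing 60, Strength Blast, Dance Blast.
HIIT Intro starts before Cardio Intro ends → Cardio Intro and HIIT Intro overlap.
That's a conflict, so the schedule is not conflict-free.

Yes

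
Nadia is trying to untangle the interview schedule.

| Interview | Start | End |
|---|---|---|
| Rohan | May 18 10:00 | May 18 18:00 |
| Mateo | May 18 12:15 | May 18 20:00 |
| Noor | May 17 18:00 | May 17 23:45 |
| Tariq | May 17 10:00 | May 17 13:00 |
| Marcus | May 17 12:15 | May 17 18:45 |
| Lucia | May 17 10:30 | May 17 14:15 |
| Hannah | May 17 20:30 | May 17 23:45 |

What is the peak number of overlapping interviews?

3

Sort all start/end points and keep a running count:
May 17 10:00 start Tariq → 1
May 17 10:30 start Lucia → 2
May 17 12:15 start Marcus → 3
May 17 13:00 end Tariq → 2
May 17 14:15 end Lucia → 1
May 17 18:00 start Noor → 2
May 17 18:45 end Marcus → 1
May 17 20:30 start Hannah → 2
May 17 23:45 end Hannah → 1
May 17 23:45 end Noor → 0
May 18 10:00 start Rohan → 1
May 18 12:15 start Mateo → 2
May 18 18:00 end Rohan → 1
May 18 20:00 end Mateo → 0
Peak is 3, at May 17 12:15 (Lucia, Marcus, Tariq).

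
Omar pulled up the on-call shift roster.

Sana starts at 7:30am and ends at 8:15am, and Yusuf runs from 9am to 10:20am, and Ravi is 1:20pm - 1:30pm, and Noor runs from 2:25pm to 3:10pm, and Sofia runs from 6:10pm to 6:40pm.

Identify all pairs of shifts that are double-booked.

no overlapping pairs

Sorted by start: Sana, Yusuf, Ravi, Noor, Sofia.
Yusuf starts after Sana ends, so Sana has no further overlaps.
Ravi starts after Yusuf ends, so Yusuf has no further overlaps.
Noor starts after Ravi ends, so Ravi has no further overlaps.
Sofia starts after Noor ends.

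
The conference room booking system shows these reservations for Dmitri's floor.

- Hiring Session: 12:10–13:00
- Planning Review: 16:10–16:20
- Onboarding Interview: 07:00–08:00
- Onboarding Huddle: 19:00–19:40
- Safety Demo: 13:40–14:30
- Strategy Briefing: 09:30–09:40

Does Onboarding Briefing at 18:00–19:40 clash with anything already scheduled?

Yes — it overlaps Onboarding Huddle

Onboarding Interview: ends 08:00 at or before Onboarding Briefing starts 18:00 → clear.
Strategy Briefing: ends 09:40 at or before Onboarding Briefing starts 18:00 → clear.
Hiring Session: ends 13:00 at or before Onboarding Briefing starts 18:00 → clear.
Safety Demo: ends 14:30 at or before Onboarding Briefing starts 18:00 → clear.
Planning Review: ends 16:20 at or before Onboarding Briefing starts 18:00 → clear.
Onboarding Huddle: starts 19:00 before Onboarding Briefing ends 19:40, and ends 19:40 after Onboarding Briefing starts 18:00 → overlap.
Onboarding Briefing overlaps Onboarding Huddle.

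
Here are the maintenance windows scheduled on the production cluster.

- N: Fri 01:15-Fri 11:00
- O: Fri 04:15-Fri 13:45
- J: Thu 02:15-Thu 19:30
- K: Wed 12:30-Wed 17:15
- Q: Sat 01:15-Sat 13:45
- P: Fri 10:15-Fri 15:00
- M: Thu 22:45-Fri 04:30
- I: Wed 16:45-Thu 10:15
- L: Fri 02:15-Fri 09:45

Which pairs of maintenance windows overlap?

Sorted by start: K, I, J, M, N, L, O, P, Q.
I starts before K ends → K and I overlap.
J starts after K ends, so K has no further overlaps.
J starts before I ends → I and J overlap.
M starts after I ends, so I has no further overlaps.
M starts after J ends, so J has no further overlaps.
N starts before M ends → M and N overlap.
L starts before M ends → M and L overlap.
O starts before M ends → M and O overlap.
P starts after M ends, so M has no further overlaps.
L starts before N ends → N and L overlap.
O starts before N ends → N and O overlap.
P starts before N ends → N and P overlap.
Q starts after N ends.
O starts before L ends → L and O overlap.
P starts after L ends, so L has no further overlaps.
P starts before O ends → O and P overlap.
Q starts after O ends.
Q starts after P ends.

I & J, I & K, L & M, L & N, L & O, M & N, M & O, N & O, N & P, O & P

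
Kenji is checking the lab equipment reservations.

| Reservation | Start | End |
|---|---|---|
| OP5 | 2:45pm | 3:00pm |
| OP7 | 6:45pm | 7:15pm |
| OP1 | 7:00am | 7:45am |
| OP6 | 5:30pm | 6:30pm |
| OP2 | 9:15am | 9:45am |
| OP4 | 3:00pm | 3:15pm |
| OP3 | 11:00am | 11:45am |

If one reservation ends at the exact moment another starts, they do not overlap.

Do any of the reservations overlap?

No

Sorted by start: OP1, OP2, OP3, OP5, OP4, OP6, OP7.
OP2 starts after OP1 ends, so OP1 has no further overlaps.
OP3 starts after OP2 ends, so OP2 has no further overlaps.
OP5 starts after OP3 ends, so OP3 has no further overlaps.
OP4 starts exactly when OP5 ends (back-to-back, no overlap), so OP5 has no further overlaps.
OP6 starts after OP4 ends, so OP4 has no further overlaps.
OP7 starts after OP6 ends.
Every pair is clear; the schedule has no overlaps.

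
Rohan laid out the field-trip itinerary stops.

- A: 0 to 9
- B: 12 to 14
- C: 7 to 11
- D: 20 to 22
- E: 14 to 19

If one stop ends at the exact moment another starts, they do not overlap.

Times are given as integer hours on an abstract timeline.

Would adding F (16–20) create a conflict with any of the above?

Yes — it overlaps E

A: ends 9 at or before F starts 16 → clear.
C: ends 11 at or before F starts 16 → clear.
B: ends 14 at or before F starts 16 → clear.
E: starts 14 before F ends 20, and ends 19 after F starts 16 → overlap.
D: starts 20 at or after F ends 20 → clear.
F overlaps E.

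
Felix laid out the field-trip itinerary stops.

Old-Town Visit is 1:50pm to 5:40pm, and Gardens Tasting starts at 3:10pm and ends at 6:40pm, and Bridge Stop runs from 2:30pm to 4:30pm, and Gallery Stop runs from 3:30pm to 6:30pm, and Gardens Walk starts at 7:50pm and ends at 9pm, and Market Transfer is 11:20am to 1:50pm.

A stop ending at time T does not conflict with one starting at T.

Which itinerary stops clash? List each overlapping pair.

Two intervals overlap when each starts before the other ends.
Sorted by start: Market Transfer, Old-Town Visit, Bridge Stop, Gardens Tasting, Gallery Stop, Gardens Walk.
Old-Town Visit starts exactly when Market Transfer ends (back-to-back, no overlap), so nothing later overlaps Market Transfer either.
Bridge Stop starts before Old-Town Visit ends → Old-Town Visit and Bridge Stop overlap.
Gardens Tasting starts before Old-Town Visit ends → Old-Town Visit and Gardens Tasting overlap.
Gallery Stop starts before Old-Town Visit ends → Old-Town Visit and Gallery Stop overlap.
Gardens Walk starts after Old-Town Visit ends.
Gardens Tasting starts before Bridge Stop ends → Bridge Stop and Gardens Tasting overlap.
Gallery Stop starts before Bridge Stop ends → Bridge Stop and Gallery Stop overlap.
Gardens Walk starts after Bridge Stop ends.
Gallery Stop starts before Gardens Tasting ends → Gardens Tasting and Gallery Stop overlap.
Gardens Walk starts after Gardens Tasting ends.
Gardens Walk starts after Gallery Stop ends.

Bridge Stop & Gallery Stop, Bridge Stop & Gardens Tasting, Bridge Stop & Old-Town Visit, Gallery Stop & Gardens Tasting, Gallery Stop & Old-Town Visit, Gardens Tasting & Old-Town Visit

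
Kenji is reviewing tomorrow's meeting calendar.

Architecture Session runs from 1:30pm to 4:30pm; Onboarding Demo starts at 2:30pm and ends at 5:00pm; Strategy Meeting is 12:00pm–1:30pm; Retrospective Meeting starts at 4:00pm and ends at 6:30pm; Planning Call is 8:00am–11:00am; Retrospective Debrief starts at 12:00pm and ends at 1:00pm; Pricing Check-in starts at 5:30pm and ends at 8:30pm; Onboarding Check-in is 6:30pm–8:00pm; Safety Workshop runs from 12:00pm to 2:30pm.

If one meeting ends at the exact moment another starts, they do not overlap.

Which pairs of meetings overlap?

Check each pair: they overlap iff neither finishes before the other starts.
Sorted by start: Planning Call, Strategy Meeting, Retrospective Debrief, Safety Workshop, Architecture Session, Onboarding Demo, Retrospective Meeting, Pricing Check-in, Onboarding Check-in.
Strategy Meeting starts after Planning Call ends; Planning Call is clear from here.
Retrospective Debrief starts before Strategy Meeting ends → Strategy Meeting and Retrospective Debrief overlap.
Safety Workshop starts before Strategy Meeting ends → Strategy Meeting and Safety Workshop overlap.
Architecture Session starts exactly when Strategy Meeting ends (back-to-back, no overlap); Strategy Meeting is clear from here.
Safety Workshop starts before Retrospective Debrief ends → Retrospective Debrief and Safety Workshop overlap.
Architecture Session starts after Retrospective Debrief ends; Retrospective Debrief is clear from here.
Architecture Session starts before Safety Workshop ends → Safety Workshop and Architecture Session overlap.
Onboarding Demo starts exactly when Safety Workshop ends (back-to-back, no overlap); Safety Workshop is clear from here.
Onboarding Demo starts before Architecture Session ends → Architecture Session and Onboarding Demo overlap.
Retrospective Meeting starts before Architecture Session ends → Architecture Session and Retrospective Meeting overlap.
Pricing Check-in starts after Architecture Session ends; Architecture Session is clear from here.
Retrospective Meeting starts before Onboarding Demo ends → Onboarding Demo and Retrospective Meeting overlap.
Pricing Check-in starts after Onboarding Demo ends; Onboarding Demo is clear from here.
Pricing Check-in starts before Retrospective Meeting ends → Retrospective Meeting and Pricing Check-in overlap.
Onboarding Check-in starts exactly when Retrospective Meeting ends (back-to-back, no overlap).
Onboarding Check-in starts before Pricing Check-in ends → Pricing Check-in and Onboarding Check-in overlap.

Architecture Session & Onboarding Demo, Architecture Session & Retrospective Meeting, Architecture Session & Safety Workshop, Onboarding Check-in & Pricing Check-in, Onboarding Demo & Retrospective Meeting, Pricing Check-in & Retrospective Meeting, Retrospective Debrief & Safety Workshop, Retrospective Debrief & Strategy Meeting, Safety Workshop & Strategy Meeting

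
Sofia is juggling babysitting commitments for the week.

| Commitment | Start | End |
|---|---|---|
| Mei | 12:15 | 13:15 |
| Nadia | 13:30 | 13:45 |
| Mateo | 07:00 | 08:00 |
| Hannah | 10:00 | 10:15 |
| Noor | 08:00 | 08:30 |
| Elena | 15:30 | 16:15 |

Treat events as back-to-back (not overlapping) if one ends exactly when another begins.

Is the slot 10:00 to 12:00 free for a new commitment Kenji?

Mateo: ends 08:00 at or before Kenji starts 10:00 → clear.
Noor: ends 08:30 at or before Kenji starts 10:00 → clear.
Hannah: starts 10:00 before Kenji ends 12:00, and ends 10:15 after Kenji starts 10:00 → overlap.
Mei: starts 12:15 at or after Kenji ends 12:00 → clear.
Nadia: starts 13:30 at or after Kenji ends 12:00 → clear.
Elena: starts 15:30 at or after Kenji ends 12:00 → clear.
Kenji overlaps Hannah.

No — it overlaps Hannah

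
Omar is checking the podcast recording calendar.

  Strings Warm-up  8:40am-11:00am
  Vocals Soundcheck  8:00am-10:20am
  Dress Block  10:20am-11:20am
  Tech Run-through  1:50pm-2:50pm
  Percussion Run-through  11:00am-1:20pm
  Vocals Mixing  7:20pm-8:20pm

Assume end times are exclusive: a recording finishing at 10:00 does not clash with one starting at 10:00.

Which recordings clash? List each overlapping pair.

Dress Block & Percussion Run-through, Dress Block & Strings Warm-up, Strings Warm-up & Vocals Soundcheck

Sorted by start: Vocals Soundcheck, Strings Warm-up, Dress Block, Percussion Run-through, Tech Run-through, Vocals Mixing.
Strings Warm-up starts before Vocals Soundcheck ends → Vocals Soundcheck and Strings Warm-up overlap.
Dress Block starts exactly when Vocals Soundcheck ends (back-to-back, no overlap) — done with Vocals Soundcheck.
Dress Block starts before Strings Warm-up ends → Strings Warm-up and Dress Block overlap.
Percussion Run-through starts exactly when Strings Warm-up ends (back-to-back, no overlap) — done with Strings Warm-up.
Percussion Run-through starts before Dress Block ends → Dress Block and Percussion Run-through overlap.
Tech Run-through starts after Dress Block ends — done with Dress Block.
Tech Run-through starts after Percussion Run-through ends — done with Percussion Run-through.
Vocals Mixing starts after Tech Run-through ends.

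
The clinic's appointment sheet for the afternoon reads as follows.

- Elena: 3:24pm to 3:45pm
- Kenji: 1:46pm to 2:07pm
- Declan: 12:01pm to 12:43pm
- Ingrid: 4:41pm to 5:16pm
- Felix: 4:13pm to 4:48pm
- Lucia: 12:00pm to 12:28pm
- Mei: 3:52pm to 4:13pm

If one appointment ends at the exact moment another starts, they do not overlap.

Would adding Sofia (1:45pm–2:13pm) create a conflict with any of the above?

Lucia: ends 12:28pm at or before Sofia starts 1:45pm → clear.
Declan: ends 12:43pm at or before Sofia starts 1:45pm → clear.
Kenji: starts 1:46pm before Sofia ends 2:13pm, and ends 2:07pm after Sofia starts 1:45pm → overlap.
Elena: starts 3:24pm at or after Sofia ends 2:13pm → clear.
Mei: starts 3:52pm at or after Sofia ends 2:13pm → clear.
Felix: starts 4:13pm at or after Sofia ends 2:13pm → clear.
Ingrid: starts 4:41pm at or after Sofia ends 2:13pm → clear.
Sofia overlaps Kenji.

Yes — it overlaps Kenji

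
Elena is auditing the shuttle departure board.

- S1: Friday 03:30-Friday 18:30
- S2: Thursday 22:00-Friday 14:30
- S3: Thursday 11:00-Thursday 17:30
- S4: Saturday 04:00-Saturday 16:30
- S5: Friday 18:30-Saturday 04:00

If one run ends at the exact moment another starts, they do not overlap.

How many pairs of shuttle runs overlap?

1

Sorted by start: S3, S2, S1, S5, S4.
S2 starts after S3 ends, so nothing later overlaps S3 either.
S1 starts before S2 ends → S2 and S1 overlap.
S5 starts after S2 ends, so nothing later overlaps S2 either.
S5 starts exactly when S1 ends (back-to-back, no overlap), so nothing later overlaps S1 either.
S4 starts exactly when S5 ends (back-to-back, no overlap).
Overlapping pairs: S1 & S2 — 1 in total.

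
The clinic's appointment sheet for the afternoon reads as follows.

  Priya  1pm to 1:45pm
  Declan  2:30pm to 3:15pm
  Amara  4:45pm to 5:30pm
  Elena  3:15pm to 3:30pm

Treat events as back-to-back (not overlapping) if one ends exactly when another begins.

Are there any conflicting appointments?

Sorted by start: Priya, Declan, Elena, Amara.
Declan starts after Priya ends; Priya is clear from here.
Elena starts exactly when Declan ends (back-to-back, no overlap); Declan is clear from here.
Amara starts after Elena ends.
Every pair is clear; the schedule has no overlaps.

No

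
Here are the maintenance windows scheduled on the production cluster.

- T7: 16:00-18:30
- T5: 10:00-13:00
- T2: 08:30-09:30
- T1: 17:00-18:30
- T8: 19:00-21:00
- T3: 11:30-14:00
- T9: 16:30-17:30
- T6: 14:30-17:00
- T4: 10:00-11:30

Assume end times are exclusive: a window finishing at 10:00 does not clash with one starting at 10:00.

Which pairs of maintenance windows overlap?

Sorted by start: T2, T4, T5, T3, T6, T7, T9, T1, T8.
T4 starts after T2 ends, so nothing later overlaps T2 either.
T5 starts before T4 ends → T4 and T5 overlap.
T3 starts exactly when T4 ends (back-to-back, no overlap), so nothing later overlaps T4 either.
T3 starts before T5 ends → T5 and T3 overlap.
T6 starts after T5 ends, so nothing later overlaps T5 either.
T6 starts after T3 ends, so nothing later overlaps T3 either.
T7 starts before T6 ends → T6 and T7 overlap.
T9 starts before T6 ends → T6 and T9 overlap.
T1 starts exactly when T6 ends (back-to-back, no overlap), so nothing later overlaps T6 either.
T9 starts before T7 ends → T7 and T9 overlap.
T1 starts before T7 ends → T7 and T1 overlap.
T8 starts after T7 ends.
T1 starts before T9 ends → T9 and T1 overlap.
T8 starts after T9 ends.
T8 starts after T1 ends.

T1 & T7, T1 & T9, T3 & T5, T4 & T5, T6 & T7, T6 & T9, T7 & T9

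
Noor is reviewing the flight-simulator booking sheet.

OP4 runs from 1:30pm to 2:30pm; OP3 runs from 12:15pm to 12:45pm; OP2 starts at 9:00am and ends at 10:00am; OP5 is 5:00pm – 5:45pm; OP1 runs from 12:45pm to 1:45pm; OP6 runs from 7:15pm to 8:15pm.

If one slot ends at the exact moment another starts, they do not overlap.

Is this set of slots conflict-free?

Sorted by start: OP2, OP3, OP1, OP4, OP5, OP6.
OP3 starts after OP2 ends, so OP2 has no further overlaps.
OP1 starts exactly when OP3 ends (back-to-back, no overlap), so OP3 has no further overlaps.
OP4 starts before OP1 ends → OP1 and OP4 overlap.
That's a conflict, so the schedule is not conflict-free.

No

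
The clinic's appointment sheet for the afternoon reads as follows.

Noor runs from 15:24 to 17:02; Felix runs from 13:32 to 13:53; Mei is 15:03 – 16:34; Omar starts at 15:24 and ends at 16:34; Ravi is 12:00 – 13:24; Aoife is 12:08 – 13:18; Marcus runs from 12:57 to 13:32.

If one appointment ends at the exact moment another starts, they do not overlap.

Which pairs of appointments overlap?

Aoife & Marcus, Aoife & Ravi, Marcus & Ravi, Mei & Noor, Mei & Omar, Noor & Omar

Check each pair: they overlap iff neither finishes before the other starts.
Sorted by start: Ravi, Aoife, Marcus, Felix, Mei, Noor, Omar.
Aoife starts before Ravi ends → Ravi and Aoife overlap.
Marcus starts before Ravi ends → Ravi and Marcus overlap.
Felix starts after Ravi ends — done with Ravi.
Marcus starts before Aoife ends → Aoife and Marcus overlap.
Felix starts after Aoife ends — done with Aoife.
Felix starts exactly when Marcus ends (back-to-back, no overlap) — done with Marcus.
Mei starts after Felix ends — done with Felix.
Noor starts before Mei ends → Mei and Noor overlap.
Omar starts before Mei ends → Mei and Omar overlap.
Omar starts before Noor ends → Noor and Omar overlap.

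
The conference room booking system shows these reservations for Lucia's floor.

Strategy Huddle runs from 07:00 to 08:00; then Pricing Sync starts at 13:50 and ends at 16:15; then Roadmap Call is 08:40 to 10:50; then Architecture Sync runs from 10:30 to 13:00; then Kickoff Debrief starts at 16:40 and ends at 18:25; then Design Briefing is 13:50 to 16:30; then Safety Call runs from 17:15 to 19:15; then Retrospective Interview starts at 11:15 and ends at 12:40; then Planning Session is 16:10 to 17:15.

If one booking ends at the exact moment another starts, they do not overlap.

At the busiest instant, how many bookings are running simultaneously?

Walk through starts and ends in time order (an end at T is processed before a start at T):
07:00 start Strategy Huddle → 1
08:00 end Strategy Huddle → 0
08:40 start Roadmap Call → 1
10:30 start Architecture Sync → 2
10:50 end Roadmap Call → 1
11:15 start Retrospective Interview → 2
12:40 end Retrospective Interview → 1
13:00 end Architecture Sync → 0
13:50 start Design Briefing → 1
13:50 start Pricing Sync → 2
16:10 start Planning Session → 3
16:15 end Pricing Sync → 2
16:30 end Design Briefing → 1
16:40 start Kickoff Debrief → 2
17:15 end Planning Session → 1
17:15 start Safety Call → 2
18:25 end Kickoff Debrief → 1
19:15 end Safety Call → 0
Peak is 3, at 16:10 (Design Briefing, Planning Session, Pricing Sync).

3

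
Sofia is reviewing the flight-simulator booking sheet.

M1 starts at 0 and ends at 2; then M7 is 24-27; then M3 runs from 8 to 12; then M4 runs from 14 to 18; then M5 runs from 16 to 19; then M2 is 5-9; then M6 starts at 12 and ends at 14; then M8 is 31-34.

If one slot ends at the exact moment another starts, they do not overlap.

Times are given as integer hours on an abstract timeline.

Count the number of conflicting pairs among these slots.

Sorted by start: M1, M2, M3, M6, M4, M5, M7, M8.
M2 starts after M1 ends — done with M1.
M3 starts before M2 ends → M2 and M3 overlap.
M6 starts after M2 ends — done with M2.
M6 starts exactly when M3 ends (back-to-back, no overlap) — done with M3.
M4 starts exactly when M6 ends (back-to-back, no overlap) — done with M6.
M5 starts before M4 ends → M4 and M5 overlap.
M7 starts after M4 ends — done with M4.
M7 starts after M5 ends — done with M5.
M8 starts after M7 ends.
Overlapping pairs: M2 & M3, M4 & M5 — 2 in total.

2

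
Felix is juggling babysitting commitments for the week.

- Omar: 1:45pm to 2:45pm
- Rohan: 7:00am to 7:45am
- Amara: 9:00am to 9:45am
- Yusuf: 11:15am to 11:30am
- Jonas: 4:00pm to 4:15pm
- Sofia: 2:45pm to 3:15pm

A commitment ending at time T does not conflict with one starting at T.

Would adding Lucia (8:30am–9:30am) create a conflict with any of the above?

Rohan: ends 7:45am at or before Lucia starts 8:30am → clear.
Amara: starts 9:00am before Lucia ends 9:30am, and ends 9:45am after Lucia starts 8:30am → overlap.
Yusuf: starts 11:15am at or after Lucia ends 9:30am → clear.
Omar: starts 1:45pm at or after Lucia ends 9:30am → clear.
Sofia: starts 2:45pm at or after Lucia ends 9:30am → clear.
Jonas: starts 4:00pm at or after Lucia ends 9:30am → clear.
Lucia overlaps Amara.

Yes — it overlaps Amara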